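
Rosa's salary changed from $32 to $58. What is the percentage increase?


Find the absolute change:
|58 - 32| = 26
Divide by original and multiply by 100:
26 / 32 x 100 = 81.25%

81.25%


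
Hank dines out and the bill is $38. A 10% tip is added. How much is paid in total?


Calculate the tip:
10% of $38 = $3.80
Add tip to meal cost:
$38 + $3.80 = $41.80

$41.80


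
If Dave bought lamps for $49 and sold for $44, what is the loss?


Selling price = $44
Cost price = $49
Loss = cost price - selling price:
Loss = $49 - $44 = $5

$5


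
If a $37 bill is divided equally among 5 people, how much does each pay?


Total bill: $37
Number of people: 5
Each pays: $37 / 5 = $7.40

$7.40


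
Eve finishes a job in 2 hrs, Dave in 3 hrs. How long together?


Eve's rate: 1/2 of the job per hour
Dave's rate: 1/3 of the job per hour
Combined rate: 1/2 + 1/3 = 5/6 per hour
Time = 1 / (5/6) = 6/5 = 1.2 hours

1.2 hours


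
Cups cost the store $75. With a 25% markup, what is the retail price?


Calculate the markup amount:
25% of $75 = $18.75
Add to cost:
$75 + $18.75 = $93.75

$93.75


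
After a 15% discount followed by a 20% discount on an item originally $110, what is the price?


First discount:
15% of $110 = $16.50
Price after first discount:
$110 - $16.50 = $93.50
Second discount:
20% of $93.50 = $18.70
Final price:
$93.50 - $18.70 = $74.80

$74.80


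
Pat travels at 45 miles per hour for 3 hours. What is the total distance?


Use the formula: distance = speed x time
Speed = 45 mph, Time = 3 hours
45 x 3 = 135 miles

135 miles


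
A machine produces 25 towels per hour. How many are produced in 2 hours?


Production rate: 25 towels per hour
Time: 2 hours
Total: 25 x 2 = 50 towels

50 towels


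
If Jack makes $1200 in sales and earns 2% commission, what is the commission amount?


Convert rate to decimal:
2% = 0.02
Multiply by sales:
$1200 x 0.02 = $24

$24


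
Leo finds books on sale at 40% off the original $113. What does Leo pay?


Calculate the discount amount:
40% of $113 = $45.20
Subtract from original:
$113 - $45.20 = $67.80

$67.80


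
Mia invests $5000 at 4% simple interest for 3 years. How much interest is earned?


Use the formula I = P x R x T / 100
P x R x T = 5000 x 4 x 3 = 60000
I = 60000 / 100 = $600

$600


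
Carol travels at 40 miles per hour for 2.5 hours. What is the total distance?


Use the formula: distance = speed x time
Speed = 40 mph, Time = 2.5 hours
40 x 2.5 = 100 miles

100 miles


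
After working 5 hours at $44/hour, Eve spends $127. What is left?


Calculate earnings:
5 x $44 = $220
Subtract spending:
$220 - $127 = $93

$93


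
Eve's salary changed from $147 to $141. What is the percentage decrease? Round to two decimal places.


Find the absolute change:
|141 - 147| = 6
Divide by original and multiply by 100:
6 / 147 x 100 = 4.0816...% ≈ 4.08%

4.08%


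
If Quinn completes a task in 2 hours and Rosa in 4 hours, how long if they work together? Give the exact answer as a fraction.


Quinn's rate: 1/2 of the job per hour
Rosa's rate: 1/4 of the job per hour
Combined rate: 1/2 + 1/4 = 3/4 per hour
Time = 1 / (3/4) = 4/3 hours (≈ 1.33 hours)

4/3 hours


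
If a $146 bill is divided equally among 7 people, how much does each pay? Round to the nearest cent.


Total bill: $146
Number of people: 7
Each pays: $146 / 7 = $20.8571... ≈ $20.86

$20.86


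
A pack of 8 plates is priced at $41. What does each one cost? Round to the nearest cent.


Total cost: $41
Number of items: 8
Unit price: $41 / 8 = $5.125 ≈ $5.13

$5.13


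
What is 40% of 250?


Convert percentage to decimal:
40% = 0.4
Multiply:
250 x 0.4 = 100

100


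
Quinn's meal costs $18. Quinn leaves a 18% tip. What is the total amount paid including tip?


Calculate the tip:
18% of $18 = $3.24
Add tip to meal cost:
$18 + $3.24 = $21.24

$21.24


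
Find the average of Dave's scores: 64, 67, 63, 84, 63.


Add the scores:
64 + 67 + 63 + 84 + 63 = 341
Divide by the number of tests:
341 / 5 = 68.2

68.2


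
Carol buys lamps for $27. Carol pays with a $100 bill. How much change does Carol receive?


Start with the amount paid:
$100
Subtract the price:
$100 - $27 = $73

$73


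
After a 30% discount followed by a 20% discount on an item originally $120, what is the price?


First discount:
30% of $120 = $36
Price after first discount:
$120 - $36 = $84
Second discount:
20% of $84 = $16.80
Final price:
$84 - $16.80 = $67.20

$67.20


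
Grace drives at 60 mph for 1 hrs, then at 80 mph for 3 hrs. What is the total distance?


Leg 1 distance:
60 x 1 = 60 miles
Leg 2 distance:
80 x 3 = 240 miles
Total distance:
60 + 240 = 300 miles

300 miles


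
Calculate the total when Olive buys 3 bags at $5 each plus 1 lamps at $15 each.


Cost of bags:
3 x $5 = $15
Cost of lamps:
1 x $15 = $15
Add both:
$15 + $15 = $30

$30


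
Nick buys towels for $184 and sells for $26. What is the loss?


Selling price = $26
Cost price = $184
Loss = cost price - selling price:
Loss = $184 - $26 = $158

$158


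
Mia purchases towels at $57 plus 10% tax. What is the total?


Calculate the tax:
10% of $57 = $5.70
Add tax to price:
$57 + $5.70 = $62.70

$62.70


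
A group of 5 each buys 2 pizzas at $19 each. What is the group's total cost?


Cost per person:
2 x $19 = $38
Group total:
5 x $38 = $190

$190


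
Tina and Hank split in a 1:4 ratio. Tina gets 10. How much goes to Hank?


Find the multiplier:
10 / 1 = 10
Apply to Hank's share:
4 x 10 = 40

40


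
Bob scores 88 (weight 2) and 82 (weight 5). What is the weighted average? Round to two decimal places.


Weighted sum:
2 x 88 + 5 x 82 = 586
Total weight:
2 + 5 = 7
Weighted average:
586 / 7 = 83.7142... ≈ 83.71

83.71


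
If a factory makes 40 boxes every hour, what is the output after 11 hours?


Production rate: 40 boxes per hour
Time: 11 hours
Total: 40 x 11 = 440 boxes

440 boxes


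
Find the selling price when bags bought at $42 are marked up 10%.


Calculate the markup amount:
10% of $42 = $4.20
Add to cost:
$42 + $4.20 = $46.20

$46.20


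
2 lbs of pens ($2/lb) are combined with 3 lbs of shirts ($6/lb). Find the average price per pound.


Cost of pens:
2 x $2 = $4
Cost of shirts:
3 x $6 = $18
Total cost: $4 + $18 = $22
Total weight: 5 lbs
Average: $22 / 5 = $4.40/lb

$4.40/lb


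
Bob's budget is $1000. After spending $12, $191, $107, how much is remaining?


Add up expenses:
$12 + $191 + $107 = $310
Subtract from budget:
$1000 - $310 = $690

$690


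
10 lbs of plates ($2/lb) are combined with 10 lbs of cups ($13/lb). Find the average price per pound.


Cost of plates:
10 x $2 = $20
Cost of cups:
10 x $13 = $130
Total cost: $20 + $130 = $150
Total weight: 20 lbs
Average: $150 / 20 = $7.50/lb

$7.50/lb


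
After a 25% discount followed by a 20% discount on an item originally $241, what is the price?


First discount:
25% of $241 = $60.25
Price after first discount:
$241 - $60.25 = $180.75
Second discount:
20% of $180.75 = $36.15
Final price:
$180.75 - $36.15 = $144.60

$144.60


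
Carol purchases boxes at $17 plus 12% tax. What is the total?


Calculate the tax:
12% of $17 = $2.04
Add tax to price:
$17 + $2.04 = $19.04

$19.04


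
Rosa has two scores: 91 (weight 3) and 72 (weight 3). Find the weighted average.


Weighted sum:
3 x 91 + 3 x 72 = 489
Total weight:
3 + 3 = 6
Weighted average:
489 / 6 = 81.5

81.5


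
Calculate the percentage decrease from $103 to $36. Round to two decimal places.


Find the absolute change:
|36 - 103| = 67
Divide by original and multiply by 100:
67 / 103 x 100 = 65.0485...% ≈ 65.05%

65.05%


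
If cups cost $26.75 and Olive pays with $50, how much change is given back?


Start with the amount paid:
$50
Subtract the price:
$50 - $26.75 = $23.25

$23.25


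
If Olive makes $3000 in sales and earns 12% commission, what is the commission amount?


Convert rate to decimal:
12% = 0.12
Multiply by sales:
$3000 x 0.12 = $360

$360


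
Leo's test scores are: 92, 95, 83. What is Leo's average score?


Add the scores:
92 + 95 + 83 = 270
Divide by the number of tests:
270 / 3 = 90

90


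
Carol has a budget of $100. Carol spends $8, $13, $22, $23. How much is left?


Add up expenses:
$8 + $13 + $22 + $23 = $66
Subtract from budget:
$100 - $66 = $34

$34


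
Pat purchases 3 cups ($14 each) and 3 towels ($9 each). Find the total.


Cost of cups:
3 x $14 = $42
Cost of towels:
3 x $9 = $27
Add both:
$42 + $27 = $69

$69


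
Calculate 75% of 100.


Convert percentage to decimal:
75% = 0.75
Multiply:
100 x 0.75 = 75

75


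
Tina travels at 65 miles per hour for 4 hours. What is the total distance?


Use the formula: distance = speed x time
Speed = 65 mph, Time = 4 hours
65 x 4 = 260 miles

260 miles


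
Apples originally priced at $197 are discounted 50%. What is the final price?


Calculate the discount amount:
50% of $197 = $98.50
Subtract from original:
$197 - $98.50 = $98.50

$98.50


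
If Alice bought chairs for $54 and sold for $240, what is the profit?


Selling price = $240
Cost price = $54
Profit = selling price - cost price:
Profit = $240 - $54 = $186

$186


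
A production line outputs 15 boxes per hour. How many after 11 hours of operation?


Production rate: 15 boxes per hour
Time: 11 hours
Total: 15 x 11 = 165 boxes

165 boxes


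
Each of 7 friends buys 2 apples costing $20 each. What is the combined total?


Cost per person:
2 x $20 = $40
Group total:
7 x $40 = $280

$280


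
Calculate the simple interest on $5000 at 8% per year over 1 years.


Use the formula I = P x R x T / 100
P x R x T = 5000 x 8 x 1 = 40000
I = 40000 / 100 = $400

$400


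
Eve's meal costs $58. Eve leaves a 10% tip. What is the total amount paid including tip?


Calculate the tip:
10% of $58 = $5.80
Add tip to meal cost:
$58 + $5.80 = $63.80

$63.80


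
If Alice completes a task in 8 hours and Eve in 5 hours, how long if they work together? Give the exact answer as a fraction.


Alice's rate: 1/8 of the job per hour
Eve's rate: 1/5 of the job per hour
Combined rate: 1/8 + 1/5 = 13/40 per hour
Time = 1 / (13/40) = 40/13 hours (≈ 3.08 hours)

40/13 hours


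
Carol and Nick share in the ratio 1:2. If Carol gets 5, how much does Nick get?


Find the multiplier:
5 / 1 = 5
Apply to Nick's share:
2 x 5 = 10

10


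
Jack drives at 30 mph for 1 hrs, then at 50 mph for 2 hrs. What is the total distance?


Leg 1 distance:
30 x 1 = 30 miles
Leg 2 distance:
50 x 2 = 100 miles
Total distance:
30 + 100 = 130 miles

130 miles


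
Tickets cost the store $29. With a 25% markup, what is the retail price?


Calculate the markup amount:
25% of $29 = $7.25
Add to cost:
$29 + $7.25 = $36.25

$36.25


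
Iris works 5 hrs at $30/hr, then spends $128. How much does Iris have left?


Calculate earnings:
5 x $30 = $150
Subtract spending:
$150 - $128 = $22

$22


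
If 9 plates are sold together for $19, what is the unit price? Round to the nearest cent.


Total cost: $19
Number of items: 9
Unit price: $19 / 9 = $2.1111... ≈ $2.11

$2.11


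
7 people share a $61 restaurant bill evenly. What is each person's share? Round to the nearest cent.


Total bill: $61
Number of people: 7
Each pays: $61 / 7 = $8.7142... ≈ $8.71

$8.71


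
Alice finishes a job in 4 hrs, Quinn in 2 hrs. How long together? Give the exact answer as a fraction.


Alice's rate: 1/4 of the job per hour
Quinn's rate: 1/2 of the job per hour
Combined rate: 1/4 + 1/2 = 3/4 per hour
Time = 1 / (3/4) = 4/3 hours (≈ 1.33 hours)

4/3 hours


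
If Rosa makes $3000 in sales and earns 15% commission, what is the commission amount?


Convert rate to decimal:
15% = 0.15
Multiply by sales:
$3000 x 0.15 = $450

$450


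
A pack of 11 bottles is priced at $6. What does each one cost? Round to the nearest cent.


Total cost: $6
Number of items: 11
Unit price: $6 / 11 = $0.5454... ≈ $0.55

$0.55


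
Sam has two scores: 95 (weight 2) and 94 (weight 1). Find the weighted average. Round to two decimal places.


Weighted sum:
2 x 95 + 1 x 94 = 284
Total weight:
2 + 1 = 3
Weighted average:
284 / 3 = 94.6666... ≈ 94.67

94.67


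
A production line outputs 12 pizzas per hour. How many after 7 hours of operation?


Production rate: 12 pizzas per hour
Time: 7 hours
Total: 12 x 7 = 84 pizzas

84 pizzas


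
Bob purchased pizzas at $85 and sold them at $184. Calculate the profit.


Selling price = $184
Cost price = $85
Profit = selling price - cost price:
Profit = $184 - $85 = $99

$99


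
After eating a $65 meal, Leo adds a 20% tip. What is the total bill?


Calculate the tip:
20% of $65 = $13
Add tip to meal cost:
$65 + $13 = $78

$78


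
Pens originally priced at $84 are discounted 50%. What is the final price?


Calculate the discount amount:
50% of $84 = $42
Subtract from original:
$84 - $42 = $42

$42


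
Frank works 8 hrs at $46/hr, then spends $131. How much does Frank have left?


Calculate earnings:
8 x $46 = $368
Subtract spending:
$368 - $131 = $237

$237


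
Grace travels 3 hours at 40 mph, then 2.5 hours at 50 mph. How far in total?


Leg 1 distance:
40 x 3 = 120 miles
Leg 2 distance:
50 x 2.5 = 125 miles
Total distance:
120 + 125 = 245 miles

245 miles


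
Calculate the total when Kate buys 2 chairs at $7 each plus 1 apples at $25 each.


Cost of chairs:
2 x $7 = $14
Cost of apples:
1 x $25 = $25
Add both:
$14 + $25 = $39

$39


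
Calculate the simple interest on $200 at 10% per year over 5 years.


Use the formula I = P x R x T / 100
P x R x T = 200 x 10 x 5 = 10000
I = 10000 / 100 = $100

$100


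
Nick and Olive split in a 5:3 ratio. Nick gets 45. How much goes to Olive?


Find the multiplier:
45 / 5 = 9
Apply to Olive's share:
3 x 9 = 27

27


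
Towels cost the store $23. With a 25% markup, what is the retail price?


Calculate the markup amount:
25% of $23 = $5.75
Add to cost:
$23 + $5.75 = $28.75

$28.75


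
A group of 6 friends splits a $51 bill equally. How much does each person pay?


Total bill: $51
Number of people: 6
Each pays: $51 / 6 = $8.50

$8.50


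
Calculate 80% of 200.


Convert percentage to decimal:
80% = 0.8
Multiply:
200 x 0.8 = 160

160


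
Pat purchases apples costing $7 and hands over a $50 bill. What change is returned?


Start with the amount paid:
$50
Subtract the price:
$50 - $7 = $43

$43


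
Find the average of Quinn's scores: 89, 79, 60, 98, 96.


Add the scores:
89 + 79 + 60 + 98 + 96 = 422
Divide by the number of tests:
422 / 5 = 84.4

84.4


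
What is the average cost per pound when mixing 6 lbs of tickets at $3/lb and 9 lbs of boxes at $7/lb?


Cost of tickets:
6 x $3 = $18
Cost of boxes:
9 x $7 = $63
Total cost: $18 + $63 = $81
Total weight: 15 lbs
Average: $81 / 15 = $5.40/lb

$5.40/lb


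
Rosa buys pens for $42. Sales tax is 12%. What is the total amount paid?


Calculate the tax:
12% of $42 = $5.04
Add tax to price:
$42 + $5.04 = $47.04

$47.04


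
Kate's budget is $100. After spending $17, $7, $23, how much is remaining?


Add up expenses:
$17 + $7 + $23 = $47
Subtract from budget:
$100 - $47 = $53

$53


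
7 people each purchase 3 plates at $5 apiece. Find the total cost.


Cost per person:
3 x $5 = $15
Group total:
7 x $15 = $105

$105


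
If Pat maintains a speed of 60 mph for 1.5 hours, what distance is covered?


Use the formula: distance = speed x time
Speed = 60 mph, Time = 1.5 hours
60 x 1.5 = 90 miles

90 miles


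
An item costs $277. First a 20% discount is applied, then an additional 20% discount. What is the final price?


First discount:
20% of $277 = $55.40
Price after first discount:
$277 - $55.40 = $221.60
Second discount:
20% of $221.60 = $44.32
Final price:
$221.60 - $44.32 = $177.28

$177.28


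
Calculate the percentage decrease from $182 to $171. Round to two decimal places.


Find the absolute change:
|171 - 182| = 11
Divide by original and multiply by 100:
11 / 182 x 100 = 6.0439...% ≈ 6.04%

6.04%


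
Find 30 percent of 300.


Convert percentage to decimal:
30% = 0.3
Multiply:
300 x 0.3 = 90

90


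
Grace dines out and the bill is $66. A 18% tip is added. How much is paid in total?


Calculate the tip:
18% of $66 = $11.88
Add tip to meal cost:
$66 + $11.88 = $77.88

$77.88


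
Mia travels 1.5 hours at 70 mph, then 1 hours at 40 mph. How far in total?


Leg 1 distance:
70 x 1.5 = 105 miles
Leg 2 distance:
40 x 1 = 40 miles
Total distance:
105 + 40 = 145 miles

145 miles


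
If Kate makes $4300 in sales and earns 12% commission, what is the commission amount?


Convert rate to decimal:
12% = 0.12
Multiply by sales:
$4300 x 0.12 = $516

$516


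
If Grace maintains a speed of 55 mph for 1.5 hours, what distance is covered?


Use the formula: distance = speed x time
Speed = 55 mph, Time = 1.5 hours
55 x 1.5 = 82.5 miles

82.5 miles


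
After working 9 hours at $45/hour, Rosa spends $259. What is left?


Calculate earnings:
9 x $45 = $405
Subtract spending:
$405 - $259 = $146

$146


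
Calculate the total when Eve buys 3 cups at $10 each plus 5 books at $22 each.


Cost of cups:
3 x $10 = $30
Cost of books:
5 x $22 = $110
Add both:
$30 + $110 = $140

$140


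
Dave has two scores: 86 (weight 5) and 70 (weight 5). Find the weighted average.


Weighted sum:
5 x 86 + 5 x 70 = 780
Total weight:
5 + 5 = 10
Weighted average:
780 / 10 = 78

78


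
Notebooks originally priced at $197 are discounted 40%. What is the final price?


Calculate the discount amount:
40% of $197 = $78.80
Subtract from original:
$197 - $78.80 = $118.20

$118.20


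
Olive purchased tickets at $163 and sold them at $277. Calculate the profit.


Selling price = $277
Cost price = $163
Profit = selling price - cost price:
Profit = $277 - $163 = $114

$114


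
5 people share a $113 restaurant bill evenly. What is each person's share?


Total bill: $113
Number of people: 5
Each pays: $113 / 5 = $22.60

$22.60


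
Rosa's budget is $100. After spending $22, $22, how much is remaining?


Add up expenses:
$22 + $22 = $44
Subtract from budget:
$100 - $44 = $56

$56


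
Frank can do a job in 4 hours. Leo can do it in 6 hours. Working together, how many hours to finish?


Frank's rate: 1/4 of the job per hour
Leo's rate: 1/6 of the job per hour
Combined rate: 1/4 + 1/6 = 5/12 per hour
Time = 1 / (5/12) = 12/5 = 2.4 hours

2.4 hours


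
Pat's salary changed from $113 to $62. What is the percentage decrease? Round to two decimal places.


Find the absolute change:
|62 - 113| = 51
Divide by original and multiply by 100:
51 / 113 x 100 = 45.1327...% ≈ 45.13%

45.13%


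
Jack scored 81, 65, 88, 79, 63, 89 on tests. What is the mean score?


Add the scores:
81 + 65 + 88 + 79 + 63 + 89 = 465
Divide by the number of tests:
465 / 6 = 77.5

77.5


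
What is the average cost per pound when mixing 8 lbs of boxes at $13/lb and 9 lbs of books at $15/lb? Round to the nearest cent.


Cost of boxes:
8 x $13 = $104
Cost of books:
9 x $15 = $135
Total cost: $104 + $135 = $239
Total weight: 17 lbs
Average: $239 / 17 = $14.0588... ≈ $14.06/lb

$14.06/lb


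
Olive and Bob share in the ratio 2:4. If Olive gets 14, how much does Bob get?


Find the multiplier:
14 / 2 = 7
Apply to Bob's share:
4 x 7 = 28

28


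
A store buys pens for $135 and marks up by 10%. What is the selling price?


Calculate the markup amount:
10% of $135 = $13.50
Add to cost:
$135 + $13.50 = $148.50

$148.50


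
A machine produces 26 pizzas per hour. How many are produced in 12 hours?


Production rate: 26 pizzas per hour
Time: 12 hours
Total: 26 x 12 = 312 pizzas

312 pizzas


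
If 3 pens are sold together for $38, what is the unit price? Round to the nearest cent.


Total cost: $38
Number of items: 3
Unit price: $38 / 3 = $12.6666... ≈ $12.67

$12.67


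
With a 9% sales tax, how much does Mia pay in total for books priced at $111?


Calculate the tax:
9% of $111 = $9.99
Add tax to price:
$111 + $9.99 = $120.99

$120.99


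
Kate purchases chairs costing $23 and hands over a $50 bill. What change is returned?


Start with the amount paid:
$50
Subtract the price:
$50 - $23 = $27

$27


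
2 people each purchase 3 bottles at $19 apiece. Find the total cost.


Cost per person:
3 x $19 = $57
Group total:
2 x $57 = $114

$114


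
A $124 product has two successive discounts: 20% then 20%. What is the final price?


First discount:
20% of $124 = $24.80
Price after first discount:
$124 - $24.80 = $99.20
Second discount:
20% of $99.20 = $19.84
Final price:
$99.20 - $19.84 = $79.36

$79.36


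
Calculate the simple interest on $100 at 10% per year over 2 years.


Use the formula I = P x R x T / 100
P x R x T = 100 x 10 x 2 = 2000
I = 2000 / 100 = $20

$20


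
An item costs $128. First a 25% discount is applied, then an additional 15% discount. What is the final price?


First discount:
25% of $128 = $32
Price after first discount:
$128 - $32 = $96
Second discount:
15% of $96 = $14.40
Final price:
$96 - $14.40 = $81.60

$81.60


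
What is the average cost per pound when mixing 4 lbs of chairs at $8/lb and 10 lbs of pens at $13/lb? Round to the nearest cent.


Cost of chairs:
4 x $8 = $32
Cost of pens:
10 x $13 = $130
Total cost: $32 + $130 = $162
Total weight: 14 lbs
Average: $162 / 14 = $11.5714... ≈ $11.57/lb

$11.57/lb


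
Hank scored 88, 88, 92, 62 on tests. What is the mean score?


Add the scores:
88 + 88 + 92 + 62 = 330
Divide by the number of tests:
330 / 4 = 82.5

82.5


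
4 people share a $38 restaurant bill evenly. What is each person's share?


Total bill: $38
Number of people: 4
Each pays: $38 / 4 = $9.50

$9.50


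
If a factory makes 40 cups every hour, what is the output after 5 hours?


Production rate: 40 cups per hour
Time: 5 hours
Total: 40 x 5 = 200 cups

200 cups


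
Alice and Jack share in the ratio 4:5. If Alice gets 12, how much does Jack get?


Find the multiplier:
12 / 4 = 3
Apply to Jack's share:
5 x 3 = 15

15


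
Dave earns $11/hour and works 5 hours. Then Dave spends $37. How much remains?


Calculate earnings:
5 x $11 = $55
Subtract spending:
$55 - $37 = $18

$18


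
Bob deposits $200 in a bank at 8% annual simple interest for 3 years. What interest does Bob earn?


Use the formula I = P x R x T / 100
P x R x T = 200 x 8 x 3 = 4800
I = 4800 / 100 = $48

$48


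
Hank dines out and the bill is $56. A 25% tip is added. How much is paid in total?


Calculate the tip:
25% of $56 = $14
Add tip to meal cost:
$56 + $14 = $70

$70


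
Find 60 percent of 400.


Convert percentage to decimal:
60% = 0.6
Multiply:
400 x 0.6 = 240

240


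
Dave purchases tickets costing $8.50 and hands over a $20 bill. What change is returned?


Start with the amount paid:
$20
Subtract the price:
$20 - $8.50 = $11.50

$11.50


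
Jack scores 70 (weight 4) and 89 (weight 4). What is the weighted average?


Weighted sum:
4 x 70 + 4 x 89 = 636
Total weight:
4 + 4 = 8
Weighted average:
636 / 8 = 79.5

79.5


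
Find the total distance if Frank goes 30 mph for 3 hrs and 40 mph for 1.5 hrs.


Leg 1 distance:
30 x 3 = 90 miles
Leg 2 distance:
40 x 1.5 = 60 miles
Total distance:
90 + 60 = 150 miles

150 miles


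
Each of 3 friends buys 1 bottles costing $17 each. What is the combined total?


Cost per person:
1 x $17 = $17
Group total:
3 x $17 = $51

$51


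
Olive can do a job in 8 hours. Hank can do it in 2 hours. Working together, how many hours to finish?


Olive's rate: 1/8 of the job per hour
Hank's rate: 1/2 of the job per hour
Combined rate: 1/8 + 1/2 = 5/8 per hour
Time = 1 / (5/8) = 8/5 = 1.6 hours

1.6 hours


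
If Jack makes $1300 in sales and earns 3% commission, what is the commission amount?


Convert rate to decimal:
3% = 0.03
Multiply by sales:
$1300 x 0.03 = $39

$39


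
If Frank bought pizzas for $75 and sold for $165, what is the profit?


Selling price = $165
Cost price = $75
Profit = selling price - cost price:
Profit = $165 - $75 = $90

$90


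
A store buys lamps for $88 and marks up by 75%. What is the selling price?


Calculate the markup amount:
75% of $88 = $66
Add to cost:
$88 + $66 = $154

$154


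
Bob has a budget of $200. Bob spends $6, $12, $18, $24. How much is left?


Add up expenses:
$6 + $12 + $18 + $24 = $60
Subtract from budget:
$200 - $60 = $140

$140


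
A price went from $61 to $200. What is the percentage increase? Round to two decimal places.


Find the absolute change:
|200 - 61| = 139
Divide by original and multiply by 100:
139 / 61 x 100 = 227.8688...% ≈ 227.87%

227.87%


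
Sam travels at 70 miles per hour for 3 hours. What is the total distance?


Use the formula: distance = speed x time
Speed = 70 mph, Time = 3 hours
70 x 3 = 210 miles

210 miles


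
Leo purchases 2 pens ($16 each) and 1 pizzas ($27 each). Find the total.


Cost of pens:
2 x $16 = $32
Cost of pizzas:
1 x $27 = $27
Add both:
$32 + $27 = $59

$59


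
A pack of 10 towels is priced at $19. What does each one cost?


Total cost: $19
Number of items: 10
Unit price: $19 / 10 = $1.90

$1.90


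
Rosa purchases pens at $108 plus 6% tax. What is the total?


Calculate the tax:
6% of $108 = $6.48
Add tax to price:
$108 + $6.48 = $114.48

$114.48


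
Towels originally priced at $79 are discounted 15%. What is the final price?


Calculate the discount amount:
15% of $79 = $11.85
Subtract from original:
$79 - $11.85 = $67.15

$67.15


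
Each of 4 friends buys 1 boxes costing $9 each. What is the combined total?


Cost per person:
1 x $9 = $9
Group total:
4 x $9 = $36

$36


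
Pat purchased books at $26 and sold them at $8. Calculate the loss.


Selling price = $8
Cost price = $26
Loss = cost price - selling price:
Loss = $26 - $8 = $18

$18


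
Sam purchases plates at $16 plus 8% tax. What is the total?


Calculate the tax:
8% of $16 = $1.28
Add tax to price:
$16 + $1.28 = $17.28

$17.28


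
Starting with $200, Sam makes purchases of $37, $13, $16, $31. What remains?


Add up expenses:
$37 + $13 + $16 + $31 = $97
Subtract from budget:
$200 - $97 = $103

$103


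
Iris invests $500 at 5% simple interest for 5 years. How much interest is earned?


Use the formula I = P x R x T / 100
P x R x T = 500 x 5 x 5 = 12500
I = 12500 / 100 = $125

$125


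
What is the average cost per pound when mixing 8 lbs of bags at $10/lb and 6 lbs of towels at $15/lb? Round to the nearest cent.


Cost of bags:
8 x $10 = $80
Cost of towels:
6 x $15 = $90
Total cost: $80 + $90 = $170
Total weight: 14 lbs
Average: $170 / 14 = $12.1428... ≈ $12.14/lb

$12.14/lb


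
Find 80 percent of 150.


Convert percentage to decimal:
80% = 0.8
Multiply:
150 x 0.8 = 120

120


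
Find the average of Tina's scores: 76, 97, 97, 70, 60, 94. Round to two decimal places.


Add the scores:
76 + 97 + 97 + 70 + 60 + 94 = 494
Divide by the number of tests:
494 / 6 = 82.3333... ≈ 82.33

82.33


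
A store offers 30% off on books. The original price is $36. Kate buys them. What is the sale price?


Calculate the discount amount:
30% of $36 = $10.80
Subtract from original:
$36 - $10.80 = $25.20

$25.20


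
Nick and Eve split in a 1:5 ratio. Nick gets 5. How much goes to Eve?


Find the multiplier:
5 / 1 = 5
Apply to Eve's share:
5 x 5 = 25

25


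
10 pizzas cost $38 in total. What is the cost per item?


Total cost: $38
Number of items: 10
Unit price: $38 / 10 = $3.80

$3.80


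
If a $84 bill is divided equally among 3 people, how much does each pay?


Total bill: $84
Number of people: 3
Each pays: $84 / 3 = $28

$28


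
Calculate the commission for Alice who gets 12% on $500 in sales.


Convert rate to decimal:
12% = 0.12
Multiply by sales:
$500 x 0.12 = $60

$60


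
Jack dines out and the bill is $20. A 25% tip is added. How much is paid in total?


Calculate the tip:
25% of $20 = $5
Add tip to meal cost:
$20 + $5 = $25

$25


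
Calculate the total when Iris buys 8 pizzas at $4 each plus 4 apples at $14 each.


Cost of pizzas:
8 x $4 = $32
Cost of apples:
4 x $14 = $56
Add both:
$32 + $56 = $88

$88


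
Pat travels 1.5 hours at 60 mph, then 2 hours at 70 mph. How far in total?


Leg 1 distance:
60 x 1.5 = 90 miles
Leg 2 distance:
70 x 2 = 140 miles
Total distance:
90 + 140 = 230 miles

230 miles


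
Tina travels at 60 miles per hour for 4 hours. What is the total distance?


Use the formula: distance = speed x time
Speed = 60 mph, Time = 4 hours
60 x 4 = 240 miles

240 miles


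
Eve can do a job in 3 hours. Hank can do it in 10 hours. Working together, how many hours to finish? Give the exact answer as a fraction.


Eve's rate: 1/3 of the job per hour
Hank's rate: 1/10 of the job per hour
Combined rate: 1/3 + 1/10 = 13/30 per hour
Time = 1 / (13/30) = 30/13 hours (≈ 2.31 hours)

30/13 hours


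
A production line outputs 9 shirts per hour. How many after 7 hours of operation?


Production rate: 9 shirts per hour
Time: 7 hours
Total: 9 x 7 = 63 shirts

63 shirts


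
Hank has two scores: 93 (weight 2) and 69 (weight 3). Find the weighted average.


Weighted sum:
2 x 93 + 3 x 69 = 393
Total weight:
2 + 3 = 5
Weighted average:
393 / 5 = 78.6

78.6


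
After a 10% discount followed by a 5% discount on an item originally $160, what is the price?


First discount:
10% of $160 = $16
Price after first discount:
$160 - $16 = $144
Second discount:
5% of $144 = $7.20
Final price:
$144 - $7.20 = $136.80

$136.80


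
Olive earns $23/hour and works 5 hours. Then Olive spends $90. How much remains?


Calculate earnings:
5 x $23 = $115
Subtract spending:
$115 - $90 = $25

$25


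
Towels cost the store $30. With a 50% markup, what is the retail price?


Calculate the markup amount:
50% of $30 = $15
Add to cost:
$30 + $15 = $45

$45


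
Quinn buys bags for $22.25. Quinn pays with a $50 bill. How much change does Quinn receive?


Start with the amount paid:
$50
Subtract the price:
$50 - $22.25 = $27.75

$27.75


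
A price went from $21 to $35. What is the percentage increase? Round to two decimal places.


Find the absolute change:
|35 - 21| = 14
Divide by original and multiply by 100:
14 / 21 x 100 = 66.6666...% ≈ 66.67%

66.67%


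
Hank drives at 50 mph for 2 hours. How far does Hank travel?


Use the formula: distance = speed x time
Speed = 50 mph, Time = 2 hours
50 x 2 = 100 miles

100 miles


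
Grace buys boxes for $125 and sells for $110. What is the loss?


Selling price = $110
Cost price = $125
Loss = cost price - selling price:
Loss = $125 - $110 = $15

$15


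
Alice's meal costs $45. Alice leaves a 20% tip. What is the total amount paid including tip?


Calculate the tip:
20% of $45 = $9
Add tip to meal cost:
$45 + $9 = $54

$54


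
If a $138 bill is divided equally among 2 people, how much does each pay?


Total bill: $138
Number of people: 2
Each pays: $138 / 2 = $69

$69


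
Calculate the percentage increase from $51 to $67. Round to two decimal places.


Find the absolute change:
|67 - 51| = 16
Divide by original and multiply by 100:
16 / 51 x 100 = 31.3725...% ≈ 31.37%

31.37%


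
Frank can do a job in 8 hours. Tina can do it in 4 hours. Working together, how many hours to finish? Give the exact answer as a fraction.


Frank's rate: 1/8 of the job per hour
Tina's rate: 1/4 of the job per hour
Combined rate: 1/8 + 1/4 = 3/8 per hour
Time = 1 / (3/8) = 8/3 hours (≈ 2.67 hours)

8/3 hours


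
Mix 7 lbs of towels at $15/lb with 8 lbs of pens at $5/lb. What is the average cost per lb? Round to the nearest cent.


Cost of towels:
7 x $15 = $105
Cost of pens:
8 x $5 = $40
Total cost: $105 + $40 = $145
Total weight: 15 lbs
Average: $145 / 15 = $9.6666... ≈ $9.67/lb

$9.67/lb


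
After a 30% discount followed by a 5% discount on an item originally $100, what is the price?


First discount:
30% of $100 = $30
Price after first discount:
$100 - $30 = $70
Second discount:
5% of $70 = $3.50
Final price:
$70 - $3.50 = $66.50

$66.50


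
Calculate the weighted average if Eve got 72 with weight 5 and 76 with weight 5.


Weighted sum:
5 x 72 + 5 x 76 = 740
Total weight:
5 + 5 = 10
Weighted average:
740 / 10 = 74

74


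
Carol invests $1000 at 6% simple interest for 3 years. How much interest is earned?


Use the formula I = P x R x T / 100
P x R x T = 1000 x 6 x 3 = 18000
I = 18000 / 100 = $180

$180


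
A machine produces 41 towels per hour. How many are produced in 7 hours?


Production rate: 41 towels per hour
Time: 7 hours
Total: 41 x 7 = 287 towels

287 towels


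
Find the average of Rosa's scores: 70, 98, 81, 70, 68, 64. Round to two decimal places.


Add the scores:
70 + 98 + 81 + 70 + 68 + 64 = 451
Divide by the number of tests:
451 / 6 = 75.1666... ≈ 75.17

75.17


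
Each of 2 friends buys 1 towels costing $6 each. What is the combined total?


Cost per person:
1 x $6 = $6
Group total:
2 x $6 = $12

$12


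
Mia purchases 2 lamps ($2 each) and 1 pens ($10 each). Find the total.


Cost of lamps:
2 x $2 = $4
Cost of pens:
1 x $10 = $10
Add both:
$4 + $10 = $14

$14


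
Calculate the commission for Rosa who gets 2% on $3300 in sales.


Convert rate to decimal:
2% = 0.02
Multiply by sales:
$3300 x 0.02 = $66

$66


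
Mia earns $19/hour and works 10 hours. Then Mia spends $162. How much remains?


Calculate earnings:
10 x $19 = $190
Subtract spending:
$190 - $162 = $28

$28


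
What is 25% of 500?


Convert percentage to decimal:
25% = 0.25
Multiply:
500 x 0.25 = 125

125


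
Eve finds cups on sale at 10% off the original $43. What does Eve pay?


Calculate the discount amount:
10% of $43 = $4.30
Subtract from original:
$43 - $4.30 = $38.70

$38.70


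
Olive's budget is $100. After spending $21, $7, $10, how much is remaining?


Add up expenses:
$21 + $7 + $10 = $38
Subtract from budget:
$100 - $38 = $62

$62


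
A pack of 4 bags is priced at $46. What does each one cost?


Total cost: $46
Number of items: 4
Unit price: $46 / 4 = $11.50

$11.50


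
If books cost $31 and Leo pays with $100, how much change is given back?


Start with the amount paid:
$100
Subtract the price:
$100 - $31 = $69

$69


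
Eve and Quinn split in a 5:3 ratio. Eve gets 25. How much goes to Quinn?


Find the multiplier:
25 / 5 = 5
Apply to Quinn's share:
3 x 5 = 15

15


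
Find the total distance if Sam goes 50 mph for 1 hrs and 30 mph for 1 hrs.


Leg 1 distance:
50 x 1 = 50 miles
Leg 2 distance:
30 x 1 = 30 miles
Total distance:
50 + 30 = 80 miles

80 miles


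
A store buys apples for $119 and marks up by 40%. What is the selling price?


Calculate the markup amount:
40% of $119 = $47.60
Add to cost:
$119 + $47.60 = $166.60

$166.60


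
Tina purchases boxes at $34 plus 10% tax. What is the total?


Calculate the tax:
10% of $34 = $3.40
Add tax to price:
$34 + $3.40 = $37.40

$37.40


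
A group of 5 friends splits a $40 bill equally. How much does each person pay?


Total bill: $40
Number of people: 5
Each pays: $40 / 5 = $8

$8


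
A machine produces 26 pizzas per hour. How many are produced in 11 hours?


Production rate: 26 pizzas per hour
Time: 11 hours
Total: 26 x 11 = 286 pizzas

286 pizzas


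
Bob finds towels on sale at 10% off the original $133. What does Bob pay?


Calculate the discount amount:
10% of $133 = $13.30
Subtract from original:
$133 - $13.30 = $119.70

$119.70


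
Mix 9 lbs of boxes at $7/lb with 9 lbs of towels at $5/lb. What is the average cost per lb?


Cost of boxes:
9 x $7 = $63
Cost of towels:
9 x $5 = $45
Total cost: $63 + $45 = $108
Total weight: 18 lbs
Average: $108 / 18 = $6/lb

$6/lb


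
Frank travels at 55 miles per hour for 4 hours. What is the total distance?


Use the formula: distance = speed x time
Speed = 55 mph, Time = 4 hours
55 x 4 = 220 miles

220 miles


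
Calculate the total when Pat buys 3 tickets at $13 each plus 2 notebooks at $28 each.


Cost of tickets:
3 x $13 = $39
Cost of notebooks:
2 x $28 = $56
Add both:
$39 + $56 = $95

$95


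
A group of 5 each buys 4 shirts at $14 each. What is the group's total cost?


Cost per person:
4 x $14 = $56
Group total:
5 x $56 = $280

$280


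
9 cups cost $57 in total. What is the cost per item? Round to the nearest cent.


Total cost: $57
Number of items: 9
Unit price: $57 / 9 = $6.3333... ≈ $6.33

$6.33


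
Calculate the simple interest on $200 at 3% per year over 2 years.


Use the formula I = P x R x T / 100
P x R x T = 200 x 3 x 2 = 1200
I = 1200 / 100 = $12

$12


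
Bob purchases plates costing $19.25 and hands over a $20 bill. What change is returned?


Start with the amount paid:
$20
Subtract the price:
$20 - $19.25 = $0.75

$0.75


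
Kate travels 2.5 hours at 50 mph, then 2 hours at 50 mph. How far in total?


Leg 1 distance:
50 x 2.5 = 125 miles
Leg 2 distance:
50 x 2 = 100 miles
Total distance:
125 + 100 = 225 miles

225 miles


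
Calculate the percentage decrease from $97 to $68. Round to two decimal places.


Find the absolute change:
|68 - 97| = 29
Divide by original and multiply by 100:
29 / 97 x 100 = 29.8969...% ≈ 29.9%

29.9%


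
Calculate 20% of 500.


Convert percentage to decimal:
20% = 0.2
Multiply:
500 x 0.2 = 100

100


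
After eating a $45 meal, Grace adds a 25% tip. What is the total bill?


Calculate the tip:
25% of $45 = $11.25
Add tip to meal cost:
$45 + $11.25 = $56.25

$56.25


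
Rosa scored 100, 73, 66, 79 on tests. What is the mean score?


Add the scores:
100 + 73 + 66 + 79 = 318
Divide by the number of tests:
318 / 4 = 79.5

79.5


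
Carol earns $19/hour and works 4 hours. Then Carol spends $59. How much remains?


Calculate earnings:
4 x $19 = $76
Subtract spending:
$76 - $59 = $17

$17


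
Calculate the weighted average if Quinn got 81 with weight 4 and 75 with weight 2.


Weighted sum:
4 x 81 + 2 x 75 = 474
Total weight:
4 + 2 = 6
Weighted average:
474 / 6 = 79

79


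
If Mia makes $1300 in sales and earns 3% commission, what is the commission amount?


Convert rate to decimal:
3% = 0.03
Multiply by sales:
$1300 x 0.03 = $39

$39


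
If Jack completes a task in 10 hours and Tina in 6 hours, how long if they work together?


Jack's rate: 1/10 of the job per hour
Tina's rate: 1/6 of the job per hour
Combined rate: 1/10 + 1/6 = 4/15 per hour
Time = 1 / (4/15) = 15/4 = 3.75 hours

3.75 hours


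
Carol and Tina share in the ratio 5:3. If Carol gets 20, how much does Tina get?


Find the multiplier:
20 / 5 = 4
Apply to Tina's share:
3 x 4 = 12

12


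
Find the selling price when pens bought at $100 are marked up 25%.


Calculate the markup amount:
25% of $100 = $25
Add to cost:
$100 + $25 = $125

$125


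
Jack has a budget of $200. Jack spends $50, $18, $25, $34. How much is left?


Add up expenses:
$50 + $18 + $25 + $34 = $127
Subtract from budget:
$200 - $127 = $73

$73


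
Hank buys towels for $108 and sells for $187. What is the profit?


Selling price = $187
Cost price = $108
Profit = selling price - cost price:
Profit = $187 - $108 = $79

$79


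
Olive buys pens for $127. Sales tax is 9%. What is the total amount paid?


Calculate the tax:
9% of $127 = $11.43
Add tax to price:
$127 + $11.43 = $138.43

$138.43
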